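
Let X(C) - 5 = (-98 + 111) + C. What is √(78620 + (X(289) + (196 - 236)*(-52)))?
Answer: √81007 ≈ 284.62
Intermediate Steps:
X(C) = 18 + C (X(C) = 5 + ((-98 + 111) + C) = 5 + (13 + C) = 18 + C)
√(78620 + (X(289) + (196 - 236)*(-52))) = √(78620 + ((18 + 289) + (196 - 236)*(-52))) = √(78620 + (307 - 40*(-52))) = √(78620 + (307 + 2080)) = √(78620 + 2387) = √81007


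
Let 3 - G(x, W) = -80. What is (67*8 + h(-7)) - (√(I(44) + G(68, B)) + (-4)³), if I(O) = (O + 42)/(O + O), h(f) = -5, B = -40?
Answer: 595 - √40645/22 ≈ 585.84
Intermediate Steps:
G(x, W) = 83 (G(x, W) = 3 - 1*(-80) = 3 + 80 = 83)
I(O) = (42 + O)/(2*O) (I(O) = (42 + O)/((2*O)) = (42 + O)*(1/(2*O)) = (42 + O)/(2*O))
(67*8 + h(-7)) - (√(I(44) + G(68, B)) + (-4)³) = (67*8 - 5) - (√((½)*(42 + 44)/44 + 83) + (-4)³) = (536 - 5) - (√((½)*(1/44)*86 + 83) - 64) = 531 - (√(43/44 + 83) - 64) = 531 - (√(3695/44) - 64) = 531 - (√40645/22 - 64) = 531 - (-64 + √40645/22) = 531 + (64 - √40645/22) = 595 - √40645/22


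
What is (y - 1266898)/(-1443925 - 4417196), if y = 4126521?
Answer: -2859623/5861121 ≈ -0.48790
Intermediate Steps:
(y - 1266898)/(-1443925 - 4417196) = (4126521 - 1266898)/(-1443925 - 4417196) = 2859623/(-5861121) = 2859623*(-1/5861121) = -2859623/5861121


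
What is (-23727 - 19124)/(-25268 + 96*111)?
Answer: 42851/14612 ≈ 2.9326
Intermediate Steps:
(-23727 - 19124)/(-25268 + 96*111) = -42851/(-25268 + 10656) = -42851/(-14612) = -42851*(-1/14612) = 42851/14612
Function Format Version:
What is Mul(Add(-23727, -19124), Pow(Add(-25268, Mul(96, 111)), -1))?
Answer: Rational(42851, 14612) ≈ 2.9326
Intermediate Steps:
Mul(Add(-23727, -19124), Pow(Add(-25268, Mul(96, 111)), -1)) = Mul(-42851, Pow(Add(-25268, 10656), -1)) = Mul(-42851, Pow(-14612, -1)) = Mul(-42851, Rational(-1, 14612)) = Rational(42851, 14612)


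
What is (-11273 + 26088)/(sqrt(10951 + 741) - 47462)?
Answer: -351574765/1126314876 - 14815*sqrt(2923)/1126314876 ≈ -0.31286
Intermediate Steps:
(-11273 + 26088)/(sqrt(10951 + 741) - 47462) = 14815/(sqrt(11692) - 47462) = 14815/(2*sqrt(2923) - 47462) = 14815/(-47462 + 2*sqrt(2923))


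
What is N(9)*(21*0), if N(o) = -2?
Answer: 0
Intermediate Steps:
N(9)*(21*0) = -42*0 = -2*0 = 0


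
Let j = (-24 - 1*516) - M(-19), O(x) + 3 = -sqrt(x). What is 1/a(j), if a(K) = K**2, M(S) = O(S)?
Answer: (537 - I*sqrt(19))**(-2) ≈ 3.4671e-6 + 5.629e-8*I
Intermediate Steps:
O(x) = -3 - sqrt(x)
M(S) = -3 - sqrt(S)
j = -537 + I*sqrt(19) (j = (-24 - 1*516) - (-3 - sqrt(-19)) = (-24 - 516) - (-3 - I*sqrt(19)) = -540 - (-3 - I*sqrt(19)) = -540 + (3 + I*sqrt(19)) = -537 + I*sqrt(19) ≈ -537.0 + 4.3589*I)
1/a(j) = 1/((-537 + I*sqrt(19))**2) = (-537 + I*sqrt(19))**(-2)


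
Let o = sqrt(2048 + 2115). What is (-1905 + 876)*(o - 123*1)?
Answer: 126567 - 1029*sqrt(4163) ≈ 60175.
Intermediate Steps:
o = sqrt(4163) ≈ 64.521
(-1905 + 876)*(o - 123*1) = (-1905 + 876)*(sqrt(4163) - 123*1) = -1029*(sqrt(4163) - 123) = -1029*(-123 + sqrt(4163)) = 126567 - 1029*sqrt(4163)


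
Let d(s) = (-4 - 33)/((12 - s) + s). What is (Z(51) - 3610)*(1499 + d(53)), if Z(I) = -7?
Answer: -64928767/12 ≈ -5.4107e+6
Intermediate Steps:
d(s) = -37/12
(Z(51) - 3610)*(1499 + d(53)) = (-7 - 3610)*(1499 - 37/12) = -3617*17951/12 = -64928767/12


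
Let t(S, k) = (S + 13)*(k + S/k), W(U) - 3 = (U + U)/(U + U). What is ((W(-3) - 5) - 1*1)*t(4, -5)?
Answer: 986/5 ≈ 197.20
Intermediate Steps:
W(U) = 4 (W(U) = 3 + (U + U)/(U + U) = 3 + (2*U)/((2*U)) = 3 + (2*U)*(1/(2*U)) = 3 + 1 = 4)
t(S, k) = (13 + S)*(k + S/k)
((W(-3) - 5) - 1*1)*t(4, -5) = ((4 - 5) - 1*1)*((4**2 + 13*4 + (-5)**2*(13 + 4))/(-5)) = (-1 - 1)*(-(16 + 52 + 25*17)/5) = -(-2)*(16 + 52 + 425)/5 = -(-2)*493/5 = -2*(-493/5) = 986/5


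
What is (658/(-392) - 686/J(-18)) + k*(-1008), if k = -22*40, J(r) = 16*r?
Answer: 894137029/1008 ≈ 8.8704e+5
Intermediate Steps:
k = -880
(658/(-392) - 686/J(-18)) + k*(-1008) = (658/(-392) - 686/(16*(-18))) - 880*(-1008) = (658*(-1/392) - 686/(-288)) + 887040 = (-47/28 - 686*(-1/288)) + 887040 = (-47/28 + 343/144) + 887040 = 709/1008 + 887040 = 894137029/1008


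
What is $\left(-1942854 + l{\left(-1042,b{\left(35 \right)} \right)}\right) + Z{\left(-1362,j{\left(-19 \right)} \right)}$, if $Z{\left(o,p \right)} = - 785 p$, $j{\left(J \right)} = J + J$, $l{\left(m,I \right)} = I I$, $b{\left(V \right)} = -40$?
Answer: $-1911424$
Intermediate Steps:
$l{\left(m,I \right)} = I^{2}$
$j{\left(J \right)} = 2 J$
$\left(-1942854 + l{\left(-1042,b{\left(35 \right)} \right)}\right) + Z{\left(-1362,j{\left(-19 \right)} \right)} = \left(-1942854 + \left(-40\right)^{2}\right) - 785 \cdot 2 \left(-19\right) = \left(-1942854 + 1600\right) - -29830 = -1941254 + 29830 = -1911424$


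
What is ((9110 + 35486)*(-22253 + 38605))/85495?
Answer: 729233792/85495 ≈ 8529.5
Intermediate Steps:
((9110 + 35486)*(-22253 + 38605))/85495 = (44596*16352)*(1/85495) = 729233792*(1/85495) = 729233792/85495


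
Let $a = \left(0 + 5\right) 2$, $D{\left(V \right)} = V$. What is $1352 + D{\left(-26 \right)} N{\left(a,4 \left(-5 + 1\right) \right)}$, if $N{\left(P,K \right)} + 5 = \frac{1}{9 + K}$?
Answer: $\frac{10400}{7} \approx 1485.7$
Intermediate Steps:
$a = 10$ ($a = 5 \cdot 2 = 10$)
$N{\left(P,K \right)} = -5 + \frac{1}{9 + K}$
$1352 + D{\left(-26 \right)} N{\left(a,4 \left(-5 + 1\right) \right)} = 1352 - 26 \frac{-44 - 5 \cdot 4 \left(-5 + 1\right)}{9 + 4 \left(-5 + 1\right)} = 1352 - 26 \frac{-44 - 5 \cdot 4 \left(-4\right)}{9 + 4 \left(-4\right)} = 1352 - 26 \frac{-44 - -80}{9 - 16} = 1352 - 26 \frac{-44 + 80}{-7} = 1352 - 26 \left(\left(- \frac{1}{7}\right) 36\right) = 1352 - - \frac{936}{7} = 1352 + \frac{936}{7} = \frac{10400}{7}$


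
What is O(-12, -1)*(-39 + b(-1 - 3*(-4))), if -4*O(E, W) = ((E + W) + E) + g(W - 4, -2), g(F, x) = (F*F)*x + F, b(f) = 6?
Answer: -660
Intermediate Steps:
g(F, x) = F + x*F² (g(F, x) = F²*x + F = x*F² + F = F + x*F²)
O(E, W) = -E/2 - W/4 - (-4 + W)*(9 - 2*W)/4 (O(E, W) = -(((E + W) + E) + (W - 4)*(1 + (W - 4)*(-2)))/4 = -((W + 2*E) + (-4 + W)*(1 + (-4 + W)*(-2)))/4 = -((W + 2*E) + (-4 + W)*(1 + (8 - 2*W)))/4 = -((W + 2*E) + (-4 + W)*(9 - 2*W))/4 = -(W + 2*E + (-4 + W)*(9 - 2*W))/4 = -E/2 - W/4 - (-4 + W)*(9 - 2*W)/4)
O(-12, -1)*(-39 + b(-1 - 3*(-4))) = (9 + (½)*(-1)² - 9/2*(-1) - ½*(-12))*(-39 + 6) = (9 + (½)*1 + 9/2 + 6)*(-33) = (9 + ½ + 9/2 + 6)*(-33) = 20*(-33) = -660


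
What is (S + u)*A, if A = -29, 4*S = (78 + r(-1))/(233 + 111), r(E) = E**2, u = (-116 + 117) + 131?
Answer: -5269619/1376 ≈ -3829.7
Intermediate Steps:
u = 132 (u = 1 + 131 = 132)
S = 79/1376 (S = ((78 + (-1)**2)/(233 + 111))/4 = ((78 + 1)/344)/4 = (79*(1/344))/4 = (1/4)*(79/344) = 79/1376 ≈ 0.057413)
(S + u)*A = (79/1376 + 132)*(-29) = (181711/1376)*(-29) = -5269619/1376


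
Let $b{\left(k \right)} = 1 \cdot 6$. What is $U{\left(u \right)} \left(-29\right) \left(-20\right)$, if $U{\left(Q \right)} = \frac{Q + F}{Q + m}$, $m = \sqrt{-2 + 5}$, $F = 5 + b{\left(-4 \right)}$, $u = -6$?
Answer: $- \frac{5800}{11} - \frac{2900 \sqrt{3}}{33} \approx -679.48$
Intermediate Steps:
$b{\left(k \right)} = 6$
$F = 11$ ($F = 5 + 6 = 11$)
$m = \sqrt{3} \approx 1.732$
$U{\left(Q \right)} = \frac{11 + Q}{Q + \sqrt{3}}$ ($U{\left(Q \right)} = \frac{Q + 11}{Q + \sqrt{3}} = \frac{11 + Q}{Q + \sqrt{3}}$)
$U{\left(u \right)} \left(-29\right) \left(-20\right) = \frac{11 - 6}{-6 + \sqrt{3}} \left(-29\right) \left(-20\right) = \frac{1}{-6 + \sqrt{3}} \cdot 5 \left(-29\right) \left(-20\right) = \frac{5}{-6 + \sqrt{3}} \left(-29\right) \left(-20\right) = - \frac{145}{-6 + \sqrt{3}} \left(-20\right) = \frac{2900}{-6 + \sqrt{3}}$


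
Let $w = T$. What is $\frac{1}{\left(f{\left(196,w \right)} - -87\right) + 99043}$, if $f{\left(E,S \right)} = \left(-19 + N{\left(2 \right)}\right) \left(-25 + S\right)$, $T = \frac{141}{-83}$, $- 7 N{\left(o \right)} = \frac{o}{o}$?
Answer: $\frac{581}{57891474} \approx 1.0036 \cdot 10^{-5}$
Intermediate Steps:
$N{\left(o \right)} = - \frac{1}{7}$ ($N{\left(o \right)} = - \frac{o \frac{1}{o}}{7} = \left(- \frac{1}{7}\right) 1 = - \frac{1}{7}$)
$T = - \frac{141}{83}$ ($T = 141 \left(- \frac{1}{83}\right) = - \frac{141}{83} \approx -1.6988$)
$w = - \frac{141}{83} \approx -1.6988$
$f{\left(E,S \right)} = \frac{3350}{7} - \frac{134 S}{7}$ ($f{\left(E,S \right)} = \left(-19 - \frac{1}{7}\right) \left(-25 + S\right) = - \frac{134 \left(-25 + S\right)}{7} = \frac{3350}{7} - \frac{134 S}{7}$)
$\frac{1}{\left(f{\left(196,w \right)} - -87\right) + 99043} = \frac{1}{\left(\left(\frac{3350}{7} - - \frac{18894}{581}\right) - -87\right) + 99043} = \frac{1}{\left(\left(\frac{3350}{7} + \frac{18894}{581}\right) + 87\right) + 99043} = \frac{1}{\left(\frac{296944}{581} + 87\right) + 99043} = \frac{1}{\frac{347491}{581} + 99043} = \frac{1}{\frac{57891474}{581}} = \frac{581}{57891474}$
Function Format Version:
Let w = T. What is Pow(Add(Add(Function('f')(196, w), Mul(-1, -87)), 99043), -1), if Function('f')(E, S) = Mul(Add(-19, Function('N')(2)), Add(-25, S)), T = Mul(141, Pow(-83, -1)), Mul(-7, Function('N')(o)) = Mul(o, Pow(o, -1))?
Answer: Rational(581, 57891474) ≈ 1.0036e-5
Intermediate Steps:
Function('N')(o) = Rational(-1, 7) (Function('N')(o) = Mul(Rational(-1, 7), Mul(o, Pow(o, -1))) = Mul(Rational(-1, 7), 1) = Rational(-1, 7))
T = Rational(-141, 83) (T = Mul(141, Rational(-1, 83)) = Rational(-141, 83) ≈ -1.6988)
w = Rational(-141, 83) ≈ -1.6988
Function('f')(E, S) = Add(Rational(3350, 7), Mul(Rational(-134, 7), S)) (Function('f')(E, S) = Mul(Add(-19, Rational(-1, 7)), Add(-25, S)) = Mul(Rational(-134, 7), Add(-25, S)) = Add(Rational(3350, 7), Mul(Rational(-134, 7), S)))
Pow(Add(Add(Function('f')(196, w), Mul(-1, -87)), 99043), -1) = Pow(Add(Add(Add(Rational(3350, 7), Mul(Rational(-134, 7), Rational(-141, 83))), Mul(-1, -87)), 99043), -1) = Pow(Add(Add(Add(Rational(3350, 7), Rational(18894, 581)), 87), 99043), -1) = Pow(Add(Add(Rational(296944, 581), 87), 99043), -1) = Pow(Add(Rational(347491, 581), 99043), -1) = Pow(Rational(57891474, 581), -1) = Rational(581, 57891474)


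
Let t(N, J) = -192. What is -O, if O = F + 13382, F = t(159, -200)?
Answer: -13190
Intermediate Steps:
F = -192
O = 13190 (O = -192 + 13382 = 13190)
-O = -1*13190 = -13190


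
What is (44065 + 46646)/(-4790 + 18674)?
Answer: 30237/4628 ≈ 6.5335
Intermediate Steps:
(44065 + 46646)/(-4790 + 18674) = 90711/13884 = 90711*(1/13884) = 30237/4628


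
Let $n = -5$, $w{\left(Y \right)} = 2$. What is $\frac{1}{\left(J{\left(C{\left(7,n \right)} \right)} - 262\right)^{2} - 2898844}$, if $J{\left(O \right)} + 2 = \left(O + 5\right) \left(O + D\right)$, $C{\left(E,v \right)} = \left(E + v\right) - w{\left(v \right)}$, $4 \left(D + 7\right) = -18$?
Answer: $- \frac{4}{11181927} \approx -3.5772 \cdot 10^{-7}$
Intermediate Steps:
$D = - \frac{23}{2}$ ($D = -7 + \frac{1}{4} \left(-18\right) = -7 - \frac{9}{2} = - \frac{23}{2} \approx -11.5$)
$C{\left(E,v \right)} = -2 + E + v$ ($C{\left(E,v \right)} = \left(E + v\right) - 2 = -2 + E + v$)
$J{\left(O \right)} = -2 + \left(5 + O\right) \left(- \frac{23}{2} + O\right)$ ($J{\left(O \right)} = -2 + \left(O + 5\right) \left(O - \frac{23}{2}\right) = -2 + \left(5 + O\right) \left(- \frac{23}{2} + O\right)$)
$\frac{1}{\left(J{\left(C{\left(7,n \right)} \right)} - 262\right)^{2} - 2898844} = \frac{1}{\left(\left(- \frac{119}{2} + \left(-2 + 7 - 5\right)^{2} - \frac{13 \left(-2 + 7 - 5\right)}{2}\right) - 262\right)^{2} - 2898844} = \frac{1}{\left(\left(- \frac{119}{2} + 0^{2} - 0\right) - 262\right)^{2} - 2898844} = \frac{1}{\left(\left(- \frac{119}{2} + 0 + 0\right) - 262\right)^{2} - 2898844} = \frac{1}{\left(- \frac{119}{2} - 262\right)^{2} - 2898844} = \frac{1}{\left(- \frac{643}{2}\right)^{2} - 2898844} = \frac{1}{\frac{413449}{4} - 2898844} = \frac{1}{- \frac{11181927}{4}} = - \frac{4}{11181927}$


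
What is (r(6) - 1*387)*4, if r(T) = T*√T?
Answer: -1548 + 24*√6 ≈ -1489.2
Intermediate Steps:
r(T) = T^(3/2)
(r(6) - 1*387)*4 = (6^(3/2) - 1*387)*4 = (6*√6 - 387)*4 = (-387 + 6*√6)*4 = -1548 + 24*√6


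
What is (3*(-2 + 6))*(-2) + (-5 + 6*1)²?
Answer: -23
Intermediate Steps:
(3*(-2 + 6))*(-2) + (-5 + 6*1)² = (3*4)*(-2) + (-5 + 6)² = 12*(-2) + 1² = -24 + 1 = -23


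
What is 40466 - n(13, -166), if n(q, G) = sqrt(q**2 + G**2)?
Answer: 40466 - 5*sqrt(1109) ≈ 40300.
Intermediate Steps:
n(q, G) = sqrt(G**2 + q**2)
40466 - n(13, -166) = 40466 - sqrt((-166)**2 + 13**2) = 40466 - sqrt(27556 + 169) = 40466 - sqrt(27725) = 40466 - 5*sqrt(1109)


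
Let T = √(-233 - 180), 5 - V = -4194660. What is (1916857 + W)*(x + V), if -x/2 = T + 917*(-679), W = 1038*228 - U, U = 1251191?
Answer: 4908630985830 - 1804660*I*√413 ≈ 4.9086e+12 - 3.6675e+7*I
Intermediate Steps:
W = -1014527 (W = 1038*228 - 1*1251191 = 236664 - 1251191 = -1014527)
V = 4194665 (V = 5 - 1*(-4194660) = 5 + 4194660 = 4194665)
T = I*√413 (T = √(-413) = I*√413 ≈ 20.322*I)
x = 1245286 - 2*I*√413 (x = -2*(I*√413 + 917*(-679)) = -2*(I*√413 - 622643) = -2*(-622643 + I*√413) = 1245286 - 2*I*√413 ≈ 1.2453e+6 - 40.645*I)
(1916857 + W)*(x + V) = (1916857 - 1014527)*((1245286 - 2*I*√413) + 4194665) = 902330*(5439951 - 2*I*√413) = 4908630985830 - 1804660*I*√413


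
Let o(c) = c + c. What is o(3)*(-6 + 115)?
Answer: 654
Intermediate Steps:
o(c) = 2*c
o(3)*(-6 + 115) = (2*3)*(-6 + 115) = 6*109 = 654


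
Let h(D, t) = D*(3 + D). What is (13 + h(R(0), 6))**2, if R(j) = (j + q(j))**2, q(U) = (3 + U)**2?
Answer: 46471489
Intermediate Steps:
R(j) = (j + (3 + j)**2)**2
(13 + h(R(0), 6))**2 = (13 + (0 + (3 + 0)**2)**2*(3 + (0 + (3 + 0)**2)**2))**2 = (13 + (0 + 3**2)**2*(3 + (0 + 3**2)**2))**2 = (13 + (0 + 9)**2*(3 + (0 + 9)**2))**2 = (13 + 9**2*(3 + 9**2))**2 = (13 + 81*(3 + 81))**2 = (13 + 81*84)**2 = (13 + 6804)**2 = 6817**2 = 46471489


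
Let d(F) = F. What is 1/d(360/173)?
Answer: 173/360 ≈ 0.48056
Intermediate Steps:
1/d(360/173) = 1/(360/173) = 173/360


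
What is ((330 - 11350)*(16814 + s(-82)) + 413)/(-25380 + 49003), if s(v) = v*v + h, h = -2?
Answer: -259366307/23623 ≈ -10979.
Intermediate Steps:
s(v) = -2 + v² (s(v) = v*v - 2 = v² - 2 = -2 + v²)
((330 - 11350)*(16814 + s(-82)) + 413)/(-25380 + 49003) = ((330 - 11350)*(16814 + (-2 + (-82)²)) + 413)/(-25380 + 49003) = (-11020*(16814 + (-2 + 6724)) + 413)/23623 = (-11020*(16814 + 6722) + 413)*(1/23623) = (-11020*23536 + 413)*(1/23623) = (-259366720 + 413)*(1/23623) = -259366307*1/23623 = -259366307/23623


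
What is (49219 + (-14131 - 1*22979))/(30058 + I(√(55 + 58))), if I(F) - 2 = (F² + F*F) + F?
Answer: 366733174/917241683 - 12109*√113/917241683 ≈ 0.39968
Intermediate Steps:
I(F) = 2 + F + 2*F² (I(F) = 2 + ((F² + F*F) + F) = 2 + ((F² + F²) + F) = 2 + (2*F² + F) = 2 + (F + 2*F²) = 2 + F + 2*F²)
(49219 + (-14131 - 1*22979))/(30058 + I(√(55 + 58))) = (49219 + (-14131 - 1*22979))/(30058 + (2 + √(55 + 58) + 2*(√(55 + 58))²)) = (49219 + (-14131 - 22979))/(30058 + (2 + √113 + 2*(√113)²)) = (49219 - 37110)/(30058 + (2 + √113 + 2*113)) = 12109/(30058 + (2 + √113 + 226)) = 12109/(30058 + (228 + √113)) = 12109/(30286 + √113)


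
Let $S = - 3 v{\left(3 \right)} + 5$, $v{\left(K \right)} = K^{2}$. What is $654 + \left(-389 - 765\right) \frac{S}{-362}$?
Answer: $\frac{105680}{181} \approx 583.87$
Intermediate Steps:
$S = -22$ ($S = - 3 \cdot 3^{2} + 5 = \left(-3\right) 9 + 5 = -27 + 5 = -22$)
$654 + \left(-389 - 765\right) \frac{S}{-362} = 654 + \left(-389 - 765\right) \left(- \frac{22}{-362}\right) = 654 - 1154 \left(\left(-22\right) \left(- \frac{1}{362}\right)\right) = 654 - \frac{12694}{181} = \frac{105680}{181}$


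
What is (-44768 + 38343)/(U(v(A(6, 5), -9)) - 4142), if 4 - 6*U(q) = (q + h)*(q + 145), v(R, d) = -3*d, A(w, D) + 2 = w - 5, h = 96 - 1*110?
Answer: 6425/4514 ≈ 1.4233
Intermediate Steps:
h = -14 (h = 96 - 110 = -14)
A(w, D) = -7 + w (A(w, D) = -2 + (w - 5) = -2 + (-5 + w) = -7 + w)
U(q) = 2/3 - (-14 + q)*(145 + q)/6 (U(q) = 2/3 - (q - 14)*(q + 145)/6 = 2/3 - (-14 + q)*(145 + q)/6)
(-44768 + 38343)/(U(v(A(6, 5), -9)) - 4142) = (-44768 + 38343)/((339 - (-131)*(-9)/2 - (-3*(-9))**2/6) - 4142) = -6425/((339 - 131/6*27 - 1/6*27**2) - 4142) = -6425/((339 - 1179/2 - 1/6*729) - 4142) = -6425/((339 - 1179/2 - 243/2) - 4142) = -6425/(-372 - 4142) = -6425/(-4514) = -6425*(-1/4514) = 6425/4514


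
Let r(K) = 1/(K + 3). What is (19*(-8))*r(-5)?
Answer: 76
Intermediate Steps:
r(K) = 1/(3 + K)
(19*(-8))*r(-5) = (19*(-8))/(3 - 5) = -152/(-2) = -152*(-½) = 76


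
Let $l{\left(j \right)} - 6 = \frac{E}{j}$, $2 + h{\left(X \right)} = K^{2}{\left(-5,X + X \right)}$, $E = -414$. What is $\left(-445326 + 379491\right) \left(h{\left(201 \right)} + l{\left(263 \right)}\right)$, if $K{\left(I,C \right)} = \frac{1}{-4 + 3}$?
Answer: $- \frac{59317335}{263} \approx -2.2554 \cdot 10^{5}$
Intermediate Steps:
$K{\left(I,C \right)} = -1$ ($K{\left(I,C \right)} = \frac{1}{-1} = -1$)
$h{\left(X \right)} = -1$ ($h{\left(X \right)} = -2 + \left(-1\right)^{2} = -2 + 1 = -1$)
$l{\left(j \right)} = 6 - \frac{414}{j}$
$\left(-445326 + 379491\right) \left(h{\left(201 \right)} + l{\left(263 \right)}\right) = \left(-445326 + 379491\right) \left(-1 + \left(6 - \frac{414}{263}\right)\right) = - 65835 \left(-1 + \left(6 - \frac{414}{263}\right)\right) = - 65835 \left(-1 + \frac{1164}{263}\right) = \left(-65835\right) \frac{901}{263} = - \frac{59317335}{263}$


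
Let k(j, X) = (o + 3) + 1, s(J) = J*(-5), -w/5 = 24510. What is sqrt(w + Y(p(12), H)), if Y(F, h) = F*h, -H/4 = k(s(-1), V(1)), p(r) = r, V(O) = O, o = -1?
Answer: 143*I*sqrt(6) ≈ 350.28*I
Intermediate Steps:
w = -122550 (w = -5*24510 = -122550)
s(J) = -5*J
k(j, X) = 3 (k(j, X) = (-1 + 3) + 1 = 2 + 1 = 3)
H = -12 (H = -4*3 = -12)
sqrt(w + Y(p(12), H)) = sqrt(-122550 + 12*(-12)) = sqrt(-122550 - 144) = sqrt(-122694) = 143*I*sqrt(6)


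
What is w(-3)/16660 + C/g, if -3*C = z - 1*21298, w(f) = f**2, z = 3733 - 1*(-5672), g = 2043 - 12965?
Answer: -98921243/272940780 ≈ -0.36243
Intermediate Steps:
g = -10922
z = 9405 (z = 3733 + 5672 = 9405)
C = 11893/3 (C = -(9405 - 1*21298)/3 = -(9405 - 21298)/3 = -1/3*(-11893) = 11893/3 ≈ 3964.3)
w(-3)/16660 + C/g = (-3)**2/16660 + (11893/3)/(-10922) = 9*(1/16660) + (11893/3)*(-1/10922) = 9/16660 - 11893/32766 = -98921243/272940780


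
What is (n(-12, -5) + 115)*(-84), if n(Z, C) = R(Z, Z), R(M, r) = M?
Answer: -8652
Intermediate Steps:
n(Z, C) = Z
(n(-12, -5) + 115)*(-84) = (-12 + 115)*(-84) = 103*(-84) = -8652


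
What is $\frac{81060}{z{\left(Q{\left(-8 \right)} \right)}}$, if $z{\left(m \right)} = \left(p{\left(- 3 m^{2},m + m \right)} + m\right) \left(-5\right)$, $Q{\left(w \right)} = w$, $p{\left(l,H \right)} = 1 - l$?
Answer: $- \frac{16212}{185} \approx -87.632$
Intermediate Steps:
$z{\left(m \right)} = -5 - 15 m^{2} - 5 m$ ($z{\left(m \right)} = \left(\left(1 - - 3 m^{2}\right) + m\right) \left(-5\right) = \left(\left(1 + 3 m^{2}\right) + m\right) \left(-5\right) = \left(1 + m + 3 m^{2}\right) \left(-5\right) = -5 - 15 m^{2} - 5 m$)
$\frac{81060}{z{\left(Q{\left(-8 \right)} \right)}} = \frac{81060}{-5 - 15 \left(-8\right)^{2} - -40} = \frac{81060}{-5 - 960 + 40} = \frac{81060}{-925} = 81060 \left(- \frac{1}{925}\right) = - \frac{16212}{185}$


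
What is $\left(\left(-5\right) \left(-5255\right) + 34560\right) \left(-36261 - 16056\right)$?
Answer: $-3182704695$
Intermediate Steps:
$\left(\left(-5\right) \left(-5255\right) + 34560\right) \left(-36261 - 16056\right) = \left(26275 + 34560\right) \left(-52317\right) = 60835 \left(-52317\right) = -3182704695$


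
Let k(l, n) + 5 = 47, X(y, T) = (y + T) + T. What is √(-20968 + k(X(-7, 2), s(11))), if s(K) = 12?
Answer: I*√20926 ≈ 144.66*I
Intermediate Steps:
X(y, T) = y + 2*T (X(y, T) = (T + y) + T = y + 2*T)
k(l, n) = 42 (k(l, n) = -5 + 47 = 42)
√(-20968 + k(X(-7, 2), s(11))) = √(-20968 + 42) = √(-20926) = I*√20926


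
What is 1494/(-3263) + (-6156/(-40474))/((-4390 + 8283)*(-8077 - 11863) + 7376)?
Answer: -1173370120312473/2562722012177782 ≈ -0.45786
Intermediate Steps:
1494/(-3263) + (-6156/(-40474))/((-4390 + 8283)*(-8077 - 11863) + 7376) = 1494*(-1/3263) + (-6156*(-1/40474))/(3893*(-19940) + 7376) = -1494/3263 + 3078/(20237*(-77626420 + 7376)) = -1494/3263 + (3078/20237)/(-77619044) = -1494/3263 + (3078/20237)*(-1/77619044) = -1494/3263 - 1539/785388296714 = -1173370120312473/2562722012177782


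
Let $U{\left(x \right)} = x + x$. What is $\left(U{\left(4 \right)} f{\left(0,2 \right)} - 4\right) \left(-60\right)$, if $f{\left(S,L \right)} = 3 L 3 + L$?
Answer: $-9360$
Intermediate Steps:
$U{\left(x \right)} = 2 x$
$f{\left(S,L \right)} = 10 L$ ($f{\left(S,L \right)} = 3 \cdot 3 L + L = 9 L + L = 10 L$)
$\left(U{\left(4 \right)} f{\left(0,2 \right)} - 4\right) \left(-60\right) = \left(2 \cdot 4 \cdot 10 \cdot 2 - 4\right) \left(-60\right) = \left(8 \cdot 20 - 4\right) \left(-60\right) = \left(160 - 4\right) \left(-60\right) = 156 \left(-60\right) = -9360$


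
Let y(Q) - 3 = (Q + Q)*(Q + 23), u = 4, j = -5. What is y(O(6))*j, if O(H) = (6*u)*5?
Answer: -171615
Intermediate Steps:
O(H) = 120 (O(H) = (6*4)*5 = 24*5 = 120)
y(Q) = 3 + 2*Q*(23 + Q) (y(Q) = 3 + (Q + Q)*(Q + 23) = 3 + (2*Q)*(23 + Q) = 3 + 2*Q*(23 + Q))
y(O(6))*j = (3 + 2*120**2 + 46*120)*(-5) = (3 + 2*14400 + 5520)*(-5) = (3 + 28800 + 5520)*(-5) = 34323*(-5) = -171615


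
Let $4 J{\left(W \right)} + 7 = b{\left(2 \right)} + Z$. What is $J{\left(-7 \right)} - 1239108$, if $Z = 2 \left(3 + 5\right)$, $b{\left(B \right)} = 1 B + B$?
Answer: $- \frac{4956419}{4} \approx -1.2391 \cdot 10^{6}$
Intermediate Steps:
$b{\left(B \right)} = 2 B$ ($b{\left(B \right)} = B + B = 2 B$)
$Z = 16$ ($Z = 2 \cdot 8 = 16$)
$J{\left(W \right)} = \frac{13}{4}$ ($J{\left(W \right)} = - \frac{7}{4} + \frac{2 \cdot 2 + 16}{4} = - \frac{7}{4} + \frac{4 + 16}{4} = - \frac{7}{4} + \frac{1}{4} \cdot 20 = - \frac{7}{4} + 5 = \frac{13}{4}$)
$J{\left(-7 \right)} - 1239108 = \frac{13}{4} - 1239108 = - \frac{4956419}{4}$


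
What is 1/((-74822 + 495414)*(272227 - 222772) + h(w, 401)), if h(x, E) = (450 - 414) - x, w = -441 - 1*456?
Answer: 1/20800378293 ≈ 4.8076e-11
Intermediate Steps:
w = -897 (w = -441 - 456 = -897)
h(x, E) = 36 - x
1/((-74822 + 495414)*(272227 - 222772) + h(w, 401)) = 1/((-74822 + 495414)*(272227 - 222772) + (36 - 1*(-897))) = 1/(420592*49455 + (36 + 897)) = 1/(20800377360 + 933) = 1/20800378293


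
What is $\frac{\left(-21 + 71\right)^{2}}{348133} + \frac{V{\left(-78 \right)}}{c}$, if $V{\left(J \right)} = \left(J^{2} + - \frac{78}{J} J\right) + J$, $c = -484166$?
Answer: $- \frac{426658712}{84277081039} \approx -0.0050626$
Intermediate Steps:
$V{\left(J \right)} = -78 + J + J^{2}$ ($V{\left(J \right)} = \left(J^{2} - 78\right) + J = \left(-78 + J^{2}\right) + J = -78 + J + J^{2}$)
$\frac{\left(-21 + 71\right)^{2}}{348133} + \frac{V{\left(-78 \right)}}{c} = \frac{\left(-21 + 71\right)^{2}}{348133} + \frac{-78 - 78 + \left(-78\right)^{2}}{-484166} = 50^{2} \cdot \frac{1}{348133} + \left(-78 - 78 + 6084\right) \left(- \frac{1}{484166}\right) = 2500 \cdot \frac{1}{348133} + 5928 \left(- \frac{1}{484166}\right) = \frac{2500}{348133} - \frac{2964}{242083} = - \frac{426658712}{84277081039}$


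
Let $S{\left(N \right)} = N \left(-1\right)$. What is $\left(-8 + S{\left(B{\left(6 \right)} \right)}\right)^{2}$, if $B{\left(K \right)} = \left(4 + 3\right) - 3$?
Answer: $144$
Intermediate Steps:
$B{\left(K \right)} = 4$ ($B{\left(K \right)} = 7 - 3 = 4$)
$S{\left(N \right)} = - N$
$\left(-8 + S{\left(B{\left(6 \right)} \right)}\right)^{2} = \left(-8 - 4\right)^{2} = \left(-12\right)^{2} = 144$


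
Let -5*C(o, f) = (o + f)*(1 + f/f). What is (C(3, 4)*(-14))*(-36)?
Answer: -7056/5 ≈ -1411.2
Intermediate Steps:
C(o, f) = -2*f/5 - 2*o/5 (C(o, f) = -(o + f)*(1 + f/f)/5 = -(f + o)*(1 + 1)/5 = -(f + o)*2/5 = -(2*f + 2*o)/5 = -2*f/5 - 2*o/5)
(C(3, 4)*(-14))*(-36) = ((-⅖*4 - ⅖*3)*(-14))*(-36) = ((-8/5 - 6/5)*(-14))*(-36) = -14/5*(-14)*(-36) = (196/5)*(-36) = -7056/5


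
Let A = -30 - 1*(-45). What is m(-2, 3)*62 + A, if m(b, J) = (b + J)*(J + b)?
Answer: 77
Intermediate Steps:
m(b, J) = (J + b)² (m(b, J) = (J + b)*(J + b) = (J + b)²)
A = 15 (A = -30 + 45 = 15)
m(-2, 3)*62 + A = (3 - 2)²*62 + 15 = 1²*62 + 15 = 1*62 + 15 = 62 + 15 = 77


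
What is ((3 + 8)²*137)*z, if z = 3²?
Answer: 149193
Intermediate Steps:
z = 9
((3 + 8)²*137)*z = ((3 + 8)²*137)*9 = (11²*137)*9 = (121*137)*9 = 16577*9 = 149193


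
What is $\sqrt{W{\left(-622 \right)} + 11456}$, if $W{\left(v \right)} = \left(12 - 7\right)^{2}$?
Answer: $\sqrt{11481} \approx 107.15$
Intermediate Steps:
$W{\left(v \right)} = 25$ ($W{\left(v \right)} = 5^{2} = 25$)
$\sqrt{W{\left(-622 \right)} + 11456} = \sqrt{25 + 11456} = \sqrt{11481}$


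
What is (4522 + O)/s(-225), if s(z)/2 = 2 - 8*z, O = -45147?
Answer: -40625/3604 ≈ -11.272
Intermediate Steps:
s(z) = 4 - 16*z (s(z) = 2*(2 - 8*z) = 4 - 16*z)
(4522 + O)/s(-225) = (4522 - 45147)/(4 - 16*(-225)) = -40625/(4 + 3600) = -40625/3604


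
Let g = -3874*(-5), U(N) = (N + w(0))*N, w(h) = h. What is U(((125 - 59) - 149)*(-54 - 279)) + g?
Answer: 763933691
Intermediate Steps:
U(N) = N² (U(N) = (N + 0)*N = N*N = N²)
g = 19370
U(((125 - 59) - 149)*(-54 - 279)) + g = (((125 - 59) - 149)*(-54 - 279))² + 19370 = ((66 - 149)*(-333))² + 19370 = (-83*(-333))² + 19370 = 27639² + 19370 = 763914321 + 19370 = 763933691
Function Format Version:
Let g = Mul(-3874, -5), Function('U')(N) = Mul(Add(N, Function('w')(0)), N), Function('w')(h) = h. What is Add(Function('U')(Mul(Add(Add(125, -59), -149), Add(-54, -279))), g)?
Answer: 763933691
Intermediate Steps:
Function('U')(N) = Pow(N, 2) (Function('U')(N) = Mul(Add(N, 0), N) = Mul(N, N) = Pow(N, 2))
g = 19370
Add(Function('U')(Mul(Add(Add(125, -59), -149), Add(-54, -279))), g) = Add(Pow(Mul(Add(Add(125, -59), -149), Add(-54, -279)), 2), 19370) = Add(Pow(Mul(Add(66, -149), -333), 2), 19370) = Add(Pow(Mul(-83, -333), 2), 19370) = Add(Pow(27639, 2), 19370) = Add(763914321, 19370) = 763933691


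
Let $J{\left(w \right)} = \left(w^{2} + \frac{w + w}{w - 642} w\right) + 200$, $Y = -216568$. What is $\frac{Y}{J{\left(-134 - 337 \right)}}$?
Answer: $- \frac{80346728}{82229317} \approx -0.97711$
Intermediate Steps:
$J{\left(w \right)} = 200 + w^{2} + \frac{2 w^{2}}{-642 + w}$ ($J{\left(w \right)} = \left(w^{2} + \frac{2 w}{-642 + w} w\right) + 200 = \left(w^{2} + \frac{2 w^{2}}{-642 + w}\right) + 200 = 200 + w^{2} + \frac{2 w^{2}}{-642 + w}$)
$\frac{Y}{J{\left(-134 - 337 \right)}} = - \frac{216568}{\frac{1}{-642 - 471} \left(-128400 + \left(-134 - 337\right)^{3} - 640 \left(-134 - 337\right)^{2} + 200 \left(-134 - 337\right)\right)} = - \frac{216568}{\frac{1}{-642 - 471} \left(-128400 + \left(-471\right)^{3} - 640 \left(-471\right)^{2} + 200 \left(-471\right)\right)} = - \frac{216568}{\frac{1}{-1113} \left(-128400 - 104487111 - 141978240 - 94200\right)} = - \frac{216568}{\left(- \frac{1}{1113}\right) \left(-128400 - 104487111 - 141978240 - 94200\right)} = - \frac{216568}{\left(- \frac{1}{1113}\right) \left(-246687951\right)} = - \frac{216568}{\frac{82229317}{371}} = \left(-216568\right) \frac{371}{82229317} = - \frac{80346728}{82229317}$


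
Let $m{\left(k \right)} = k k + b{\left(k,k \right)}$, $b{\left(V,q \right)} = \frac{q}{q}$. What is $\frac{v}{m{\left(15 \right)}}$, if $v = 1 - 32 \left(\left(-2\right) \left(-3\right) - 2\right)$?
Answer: $- \frac{127}{226} \approx -0.56195$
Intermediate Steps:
$b{\left(V,q \right)} = 1$
$m{\left(k \right)} = 1 + k^{2}$ ($m{\left(k \right)} = k k + 1 = k^{2} + 1 = 1 + k^{2}$)
$v = -127$ ($v = 1 - 32 \left(6 - 2\right) = 1 - 128 = -127$)
$\frac{v}{m{\left(15 \right)}} = - \frac{127}{1 + 15^{2}} = - \frac{127}{1 + 225} = - \frac{127}{226}$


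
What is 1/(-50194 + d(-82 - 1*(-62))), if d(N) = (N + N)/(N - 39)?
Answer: -59/2961406 ≈ -1.9923e-5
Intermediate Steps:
d(N) = 2*N/(-39 + N) (d(N) = (2*N)/(-39 + N) = 2*N/(-39 + N))
1/(-50194 + d(-82 - 1*(-62))) = 1/(-50194 + 2*(-82 - 1*(-62))/(-39 + (-82 - 1*(-62)))) = 1/(-50194 + 2*(-82 + 62)/(-39 + (-82 + 62))) = 1/(-50194 + 2*(-20)/(-39 - 20)) = 1/(-50194 + 2*(-20)/(-59)) = 1/(-50194 + 2*(-20)*(-1/59)) = 1/(-50194 + 40/59) = 1/(-2961406/59) = -59/2961406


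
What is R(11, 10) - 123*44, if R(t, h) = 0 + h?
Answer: -5402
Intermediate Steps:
R(t, h) = h
R(11, 10) - 123*44 = 10 - 123*44 = 10 - 5412 = -5402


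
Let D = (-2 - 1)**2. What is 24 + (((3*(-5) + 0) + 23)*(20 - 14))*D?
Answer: 456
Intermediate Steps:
D = 9 (D = (-3)**2 = 9)
24 + (((3*(-5) + 0) + 23)*(20 - 14))*D = 24 + (((3*(-5) + 0) + 23)*(20 - 14))*9 = 24 + (((-15 + 0) + 23)*6)*9 = 24 + ((-15 + 23)*6)*9 = 24 + (8*6)*9 = 24 + 48*9 = 24 + 432 = 456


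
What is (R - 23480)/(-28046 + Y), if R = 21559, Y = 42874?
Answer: -1921/14828 ≈ -0.12955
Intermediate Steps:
(R - 23480)/(-28046 + Y) = (21559 - 23480)/(-28046 + 42874) = -1921/14828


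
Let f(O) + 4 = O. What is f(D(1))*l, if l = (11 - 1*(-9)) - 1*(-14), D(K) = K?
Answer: -102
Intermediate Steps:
f(O) = -4 + O
l = 34 (l = (11 + 9) + 14 = 20 + 14 = 34)
f(D(1))*l = (-4 + 1)*34 = -3*34 = -102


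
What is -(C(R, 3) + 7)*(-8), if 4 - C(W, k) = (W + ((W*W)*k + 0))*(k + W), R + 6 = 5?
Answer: 56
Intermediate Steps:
R = -1 (R = -6 + 5 = -1)
C(W, k) = 4 - (W + k)*(W + k*W²) (C(W, k) = 4 - (W + ((W*W)*k + 0))*(k + W) = 4 - (W + (W²*k + 0))*(W + k) = 4 - (W + (k*W² + 0))*(W + k) = 4 - (W + k*W²)*(W + k) = 4 - (W + k)*(W + k*W²))
-(C(R, 3) + 7)*(-8) = -((4 - 1*(-1)² - 1*(-1)*3 - 1*3*(-1)³ - 1*(-1)²*3²) + 7)*(-8) = -((4 - 1*1 + 3 - 1*3*(-1) - 1*1*9) + 7)*(-8) = -((4 - 1 + 3 + 3 - 9) + 7)*(-8) = -(0 + 7)*(-8) = -7*(-8) = -1*(-56) = 56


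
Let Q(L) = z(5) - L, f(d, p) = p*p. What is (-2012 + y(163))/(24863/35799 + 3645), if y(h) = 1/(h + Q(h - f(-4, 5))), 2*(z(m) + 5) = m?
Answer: -540194977/978841635 ≈ -0.55187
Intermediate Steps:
f(d, p) = p**2
z(m) = -5 + m/2
Q(L) = -5/2 - L (Q(L) = (-5 + (1/2)*5) - L = (-5 + 5/2) - L = -5/2 - L)
y(h) = 2/45 (y(h) = 1/(h + (-5/2 - (h - 1*5**2))) = 1/(h + (-5/2 - (h - 1*25))) = 1/(h + (-5/2 - (h - 25))) = 1/(h + (-5/2 - (-25 + h))) = 1/(h + (-5/2 + (25 - h))) = 1/(h + (45/2 - h)) = 1/(45/2) = 2/45)
(-2012 + y(163))/(24863/35799 + 3645) = (-2012 + 2/45)/(24863/35799 + 3645) = -90538/(45*(24863*(1/35799) + 3645)) = -90538/(45*(24863/35799 + 3645)) = -90538/(45*130512218/35799) = -90538/45*35799/130512218 = -540194977/978841635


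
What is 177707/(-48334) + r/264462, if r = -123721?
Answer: -1204015442/290511507 ≈ -4.1445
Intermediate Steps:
177707/(-48334) + r/264462 = 177707/(-48334) - 123721/264462 = 177707*(-1/48334) - 123721*1/264462 = -177707/48334 - 123721/264462 = -1204015442/290511507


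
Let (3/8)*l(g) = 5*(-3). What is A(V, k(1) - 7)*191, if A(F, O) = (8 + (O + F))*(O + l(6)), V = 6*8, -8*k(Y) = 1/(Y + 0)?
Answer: -28154737/64 ≈ -4.3992e+5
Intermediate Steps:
l(g) = -40 (l(g) = 8*(5*(-3))/3 = (8/3)*(-15) = -40)
k(Y) = -1/(8*Y) (k(Y) = -1/(8*(Y + 0)) = -1/(8*Y))
V = 48
A(F, O) = (-40 + O)*(8 + F + O) (A(F, O) = (8 + (O + F))*(O - 40) = (8 + (F + O))*(-40 + O) = (8 + F + O)*(-40 + O) = (-40 + O)*(8 + F + O))
A(V, k(1) - 7)*191 = (-320 + (-⅛/1 - 7)² - 40*48 - 32*(-⅛/1 - 7) + 48*(-⅛/1 - 7))*191 = (-320 + (-⅛*1 - 7)² - 1920 - 32*(-⅛*1 - 7) + 48*(-⅛*1 - 7))*191 = (-320 + (-⅛ - 7)² - 1920 - 32*(-⅛ - 7) + 48*(-⅛ - 7))*191 = (-320 + (-57/8)² - 1920 - 32*(-57/8) + 48*(-57/8))*191 = (-320 + 3249/64 - 1920 + 228 - 342)*191 = -147407/64*191 = -28154737/64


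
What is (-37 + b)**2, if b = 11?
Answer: 676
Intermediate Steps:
(-37 + b)**2 = (-37 + 11)**2 = (-26)**2 = 676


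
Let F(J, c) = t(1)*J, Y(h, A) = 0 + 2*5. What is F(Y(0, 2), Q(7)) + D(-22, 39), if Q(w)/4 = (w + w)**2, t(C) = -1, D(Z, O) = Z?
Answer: -32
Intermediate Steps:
Y(h, A) = 10 (Y(h, A) = 0 + 10 = 10)
Q(w) = 16*w**2 (Q(w) = 4*(w + w)**2 = 4*(2*w)**2 = 4*(4*w**2) = 16*w**2)
F(J, c) = -J
F(Y(0, 2), Q(7)) + D(-22, 39) = -1*10 - 22 = -10 - 22 = -32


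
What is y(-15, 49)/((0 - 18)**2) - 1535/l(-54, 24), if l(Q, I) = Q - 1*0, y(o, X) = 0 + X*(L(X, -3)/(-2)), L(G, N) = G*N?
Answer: 949/24 ≈ 39.542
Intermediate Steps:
y(o, X) = 3*X**2/2 (y(o, X) = 0 + X*((X*(-3))/(-2)) = 0 + X*(-3*X*(-1/2)) = 0 + X*(3*X/2) = 0 + 3*X**2/2 = 3*X**2/2)
l(Q, I) = Q (l(Q, I) = Q + 0 = Q)
y(-15, 49)/((0 - 18)**2) - 1535/l(-54, 24) = ((3/2)*49**2)/((0 - 18)**2) - 1535/(-54) = ((3/2)*2401)/((-18)**2) - 1535*(-1/54) = (7203/2)/324 + 1535/54 = (7203/2)*(1/324) + 1535/54 = 2401/216 + 1535/54 = 949/24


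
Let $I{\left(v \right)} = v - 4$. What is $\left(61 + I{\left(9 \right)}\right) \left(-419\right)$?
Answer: $-27654$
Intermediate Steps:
$I{\left(v \right)} = -4 + v$ ($I{\left(v \right)} = v - 4 = -4 + v$)
$\left(61 + I{\left(9 \right)}\right) \left(-419\right) = \left(61 + \left(-4 + 9\right)\right) \left(-419\right) = \left(61 + 5\right) \left(-419\right) = 66 \left(-419\right) = -27654$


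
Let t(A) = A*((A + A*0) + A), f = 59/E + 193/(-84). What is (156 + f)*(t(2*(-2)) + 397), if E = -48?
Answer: 7326033/112 ≈ 65411.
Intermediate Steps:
f = -395/112 (f = 59/(-48) + 193/(-84) = 59*(-1/48) + 193*(-1/84) = -59/48 - 193/84 = -395/112 ≈ -3.5268)
t(A) = 2*A**2 (t(A) = A*((A + 0) + A) = A*(A + A) = A*(2*A) = 2*A**2)
(156 + f)*(t(2*(-2)) + 397) = (156 - 395/112)*(2*(2*(-2))**2 + 397) = 17077*(2*(-4)**2 + 397)/112 = 17077*(2*16 + 397)/112 = 17077*(32 + 397)/112 = (17077/112)*429 = 7326033/112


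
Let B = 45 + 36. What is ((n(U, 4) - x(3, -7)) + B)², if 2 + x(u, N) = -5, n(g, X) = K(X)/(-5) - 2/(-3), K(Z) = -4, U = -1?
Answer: 1800964/225 ≈ 8004.3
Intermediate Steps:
n(g, X) = 22/15 (n(g, X) = -4/(-5) - 2/(-3) = -4*(-⅕) - 2*(-⅓) = ⅘ + ⅔ = 22/15)
x(u, N) = -7 (x(u, N) = -2 - 5 = -7)
B = 81
((n(U, 4) - x(3, -7)) + B)² = ((22/15 - 1*(-7)) + 81)² = ((22/15 + 7) + 81)² = (127/15 + 81)² = (1342/15)² = 1800964/225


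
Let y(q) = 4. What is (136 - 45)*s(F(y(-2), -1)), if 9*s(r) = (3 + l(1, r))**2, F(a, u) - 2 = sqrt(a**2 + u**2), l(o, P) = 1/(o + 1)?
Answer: 4459/36 ≈ 123.86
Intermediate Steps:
l(o, P) = 1/(1 + o)
F(a, u) = 2 + sqrt(a**2 + u**2)
s(r) = 49/36 (s(r) = (3 + 1/(1 + 1))**2/9 = (3 + 1/2)**2/9 = (7/2)**2/9 = (1/9)*(49/4) = 49/36)
(136 - 45)*s(F(y(-2), -1)) = (136 - 45)*(49/36) = 91*(49/36) = 4459/36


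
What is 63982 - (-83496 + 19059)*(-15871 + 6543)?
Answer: -601004354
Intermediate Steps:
63982 - (-83496 + 19059)*(-15871 + 6543) = 63982 - (-64437)*(-9328) = 63982 - 1*601068336 = 63982 - 601068336 = -601004354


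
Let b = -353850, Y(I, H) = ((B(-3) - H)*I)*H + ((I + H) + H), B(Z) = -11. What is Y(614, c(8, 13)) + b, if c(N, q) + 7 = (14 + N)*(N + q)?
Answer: -130538746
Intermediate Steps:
c(N, q) = -7 + (14 + N)*(N + q)
Y(I, H) = I + 2*H + H*I*(-11 - H) (Y(I, H) = ((-11 - H)*I)*H + ((I + H) + H) = (I*(-11 - H))*H + ((H + I) + H) = H*I*(-11 - H) + (I + 2*H) = I + 2*H + H*I*(-11 - H))
Y(614, c(8, 13)) + b = (614 + 2*(-7 + 8² + 14*8 + 14*13 + 8*13) - 1*614*(-7 + 8² + 14*8 + 14*13 + 8*13)² - 11*(-7 + 8² + 14*8 + 14*13 + 8*13)*614) - 353850 = (614 + 2*(-7 + 64 + 112 + 182 + 104) - 1*614*(-7 + 64 + 112 + 182 + 104)² - 11*(-7 + 64 + 112 + 182 + 104)*614) - 353850 = (614 + 2*455 - 1*614*455² - 11*455*614) - 353850 = (614 + 910 - 1*614*207025 - 3073070) - 353850 = (614 + 910 - 127113350 - 3073070) - 353850 = -130184896 - 353850 = -130538746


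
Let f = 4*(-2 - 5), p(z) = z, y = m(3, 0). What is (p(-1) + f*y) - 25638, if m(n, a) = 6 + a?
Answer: -25807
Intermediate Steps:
y = 6 (y = 6 + 0 = 6)
f = -28 (f = 4*(-7) = -28)
(p(-1) + f*y) - 25638 = (-1 - 28*6) - 25638 = (-1 - 168) - 25638 = -169 - 25638 = -25807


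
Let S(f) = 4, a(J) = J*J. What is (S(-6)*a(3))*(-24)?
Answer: -864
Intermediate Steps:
a(J) = J**2
(S(-6)*a(3))*(-24) = (4*3**2)*(-24) = (4*9)*(-24) = 36*(-24) = -864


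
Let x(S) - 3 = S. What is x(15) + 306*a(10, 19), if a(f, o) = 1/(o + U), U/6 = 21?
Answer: 2916/145 ≈ 20.110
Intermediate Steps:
U = 126 (U = 6*21 = 126)
a(f, o) = 1/(126 + o) (a(f, o) = 1/(o + 126) = 1/(126 + o))
x(S) = 3 + S
x(15) + 306*a(10, 19) = (3 + 15) + 306/(126 + 19) = 18 + 306/145 = 2916/145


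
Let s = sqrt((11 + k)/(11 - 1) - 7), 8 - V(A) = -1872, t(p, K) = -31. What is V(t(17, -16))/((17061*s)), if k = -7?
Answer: -40*I*sqrt(165)/11979 ≈ -0.042893*I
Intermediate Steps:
V(A) = 1880 (V(A) = 8 - 1*(-1872) = 8 + 1872 = 1880)
s = I*sqrt(165)/5 (s = sqrt((11 - 7)/(11 - 1) - 7) = sqrt(4/10 - 7) = sqrt(4*(1/10) - 7) = sqrt(2/5 - 7) = sqrt(-33/5) = I*sqrt(165)/5 ≈ 2.569*I)
V(t(17, -16))/((17061*s)) = 1880/((17061*(I*sqrt(165)/5))) = 1880/((17061*I*sqrt(165)/5)) = 1880*(-I*sqrt(165)/563013) = -40*I*sqrt(165)/11979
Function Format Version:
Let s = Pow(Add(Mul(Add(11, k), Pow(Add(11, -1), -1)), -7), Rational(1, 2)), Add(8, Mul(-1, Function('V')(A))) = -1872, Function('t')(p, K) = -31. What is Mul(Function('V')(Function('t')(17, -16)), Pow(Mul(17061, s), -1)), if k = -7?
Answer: Mul(Rational(-40, 11979), I, Pow(165, Rational(1, 2))) ≈ Mul(-0.042893, I)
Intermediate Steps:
Function('V')(A) = 1880 (Function('V')(A) = Add(8, Mul(-1, -1872)) = Add(8, 1872) = 1880)
s = Mul(Rational(1, 5), I, Pow(165, Rational(1, 2))) (s = Pow(Add(Mul(Add(11, -7), Pow(Add(11, -1), -1)), -7), Rational(1, 2)) = Pow(Add(Mul(4, Pow(10, -1)), -7), Rational(1, 2)) = Pow(Add(Mul(4, Rational(1, 10)), -7), Rational(1, 2)) = Pow(Add(Rational(2, 5), -7), Rational(1, 2)) = Pow(Rational(-33, 5), Rational(1, 2)) = Mul(Rational(1, 5), I, Pow(165, Rational(1, 2))) ≈ Mul(2.5690, I))
Mul(Function('V')(Function('t')(17, -16)), Pow(Mul(17061, s), -1)) = Mul(1880, Pow(Mul(17061, Mul(Rational(1, 5), I, Pow(165, Rational(1, 2)))), -1)) = Mul(1880, Pow(Mul(Rational(17061, 5), I, Pow(165, Rational(1, 2))), -1)) = Mul(1880, Mul(Rational(-1, 563013), I, Pow(165, Rational(1, 2)))) = Mul(Rational(-40, 11979), I, Pow(165, Rational(1, 2)))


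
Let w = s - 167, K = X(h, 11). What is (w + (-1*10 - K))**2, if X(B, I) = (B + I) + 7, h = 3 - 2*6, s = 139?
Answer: 2209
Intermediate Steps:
h = -9 (h = 3 - 12 = -9)
X(B, I) = 7 + B + I
K = 9 (K = 7 - 9 + 11 = 9)
w = -28 (w = 139 - 167 = -28)
(w + (-1*10 - K))**2 = (-28 + (-1*10 - 1*9))**2 = (-28 + (-10 - 9))**2 = (-28 - 19)**2 = (-47)**2 = 2209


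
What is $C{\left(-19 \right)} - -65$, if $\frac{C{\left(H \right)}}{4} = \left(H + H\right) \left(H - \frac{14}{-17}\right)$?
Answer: $\frac{48073}{17} \approx 2827.8$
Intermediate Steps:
$C{\left(H \right)} = 8 H \left(\frac{14}{17} + H\right)$ ($C{\left(H \right)} = 4 \left(H + H\right) \left(H - \frac{14}{-17}\right) = 4 \cdot 2 H \left(H - - \frac{14}{17}\right) = 4 \cdot 2 H \left(H + \frac{14}{17}\right) = 4 \cdot 2 H \left(\frac{14}{17} + H\right) = 8 H \left(\frac{14}{17} + H\right)$)
$C{\left(-19 \right)} - -65 = \frac{8}{17} \left(-19\right) \left(14 + 17 \left(-19\right)\right) - -65 = \frac{8}{17} \left(-19\right) \left(14 - 323\right) + 65 = \frac{8}{17} \left(-19\right) \left(-309\right) + 65 = \frac{46968}{17} + 65 = \frac{48073}{17}$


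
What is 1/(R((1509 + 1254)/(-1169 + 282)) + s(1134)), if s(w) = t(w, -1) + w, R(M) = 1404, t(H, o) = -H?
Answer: 1/1404 ≈ 0.00071225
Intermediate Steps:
s(w) = 0 (s(w) = -w + w = 0)
1/(R((1509 + 1254)/(-1169 + 282)) + s(1134)) = 1/(1404 + 0) = 1/1404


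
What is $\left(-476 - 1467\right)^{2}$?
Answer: $3775249$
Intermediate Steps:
$\left(-476 - 1467\right)^{2} = \left(-1943\right)^{2} = 3775249$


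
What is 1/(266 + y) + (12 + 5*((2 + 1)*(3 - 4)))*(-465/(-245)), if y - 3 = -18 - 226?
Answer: -6926/1225 ≈ -5.6539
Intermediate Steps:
y = -241 (y = 3 + (-18 - 226) = 3 - 244 = -241)
1/(266 + y) + (12 + 5*((2 + 1)*(3 - 4)))*(-465/(-245)) = 1/(266 - 241) + (12 + 5*((2 + 1)*(3 - 4)))*(-465/(-245)) = 1/25 + (12 + 5*(3*(-1)))*(-465*(-1/245)) = 1/25 + (12 + 5*(-3))*(93/49) = 1/25 + (12 - 15)*(93/49) = 1/25 - 3*93/49 = 1/25 - 279/49 = -6926/1225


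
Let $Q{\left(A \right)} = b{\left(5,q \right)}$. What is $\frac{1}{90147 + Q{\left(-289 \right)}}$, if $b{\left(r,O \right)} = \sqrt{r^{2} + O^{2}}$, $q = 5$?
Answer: $\frac{90147}{8126481559} - \frac{5 \sqrt{2}}{8126481559} \approx 1.1092 \cdot 10^{-5}$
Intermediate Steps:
$b{\left(r,O \right)} = \sqrt{O^{2} + r^{2}}$
$Q{\left(A \right)} = 5 \sqrt{2}$ ($Q{\left(A \right)} = \sqrt{5^{2} + 5^{2}} = \sqrt{25 + 25} = \sqrt{50} = 5 \sqrt{2}$)
$\frac{1}{90147 + Q{\left(-289 \right)}} = \frac{1}{90147 + 5 \sqrt{2}}$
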